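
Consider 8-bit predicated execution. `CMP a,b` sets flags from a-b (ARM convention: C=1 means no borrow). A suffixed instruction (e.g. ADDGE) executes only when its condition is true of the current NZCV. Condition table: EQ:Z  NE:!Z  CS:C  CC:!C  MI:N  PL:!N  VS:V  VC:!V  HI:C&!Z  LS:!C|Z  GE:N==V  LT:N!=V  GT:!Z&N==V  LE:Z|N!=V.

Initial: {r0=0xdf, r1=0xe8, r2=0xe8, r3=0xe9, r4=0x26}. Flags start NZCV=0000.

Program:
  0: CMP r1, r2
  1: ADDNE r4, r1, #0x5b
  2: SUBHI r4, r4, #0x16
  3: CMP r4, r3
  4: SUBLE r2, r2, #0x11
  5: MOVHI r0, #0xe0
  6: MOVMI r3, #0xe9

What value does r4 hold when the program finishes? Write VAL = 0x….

VAL = 0x26

0: ✓ CMP  NZCV=0110
1: · ADDNE
2: · SUBHI
3: ✓ CMP  NZCV=0000
4: · SUBLE
5: · MOVHI
6: · MOVMI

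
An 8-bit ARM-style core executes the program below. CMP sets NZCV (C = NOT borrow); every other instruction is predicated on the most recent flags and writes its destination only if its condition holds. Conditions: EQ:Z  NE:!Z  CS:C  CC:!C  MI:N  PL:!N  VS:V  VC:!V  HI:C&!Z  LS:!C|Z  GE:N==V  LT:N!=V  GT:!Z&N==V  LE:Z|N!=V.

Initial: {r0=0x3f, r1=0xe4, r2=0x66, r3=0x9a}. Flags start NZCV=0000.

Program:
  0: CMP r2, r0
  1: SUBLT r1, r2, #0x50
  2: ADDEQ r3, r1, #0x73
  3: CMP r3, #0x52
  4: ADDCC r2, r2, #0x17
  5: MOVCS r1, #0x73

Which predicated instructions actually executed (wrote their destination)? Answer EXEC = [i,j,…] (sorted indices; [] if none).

0: ✓ CMP  NZCV=0010
1: · SUBLT
2: · ADDEQ
3: ✓ CMP  NZCV=0011
4: · ADDCC
5: ✓ MOVCS  r1←0x73

EXEC = [5]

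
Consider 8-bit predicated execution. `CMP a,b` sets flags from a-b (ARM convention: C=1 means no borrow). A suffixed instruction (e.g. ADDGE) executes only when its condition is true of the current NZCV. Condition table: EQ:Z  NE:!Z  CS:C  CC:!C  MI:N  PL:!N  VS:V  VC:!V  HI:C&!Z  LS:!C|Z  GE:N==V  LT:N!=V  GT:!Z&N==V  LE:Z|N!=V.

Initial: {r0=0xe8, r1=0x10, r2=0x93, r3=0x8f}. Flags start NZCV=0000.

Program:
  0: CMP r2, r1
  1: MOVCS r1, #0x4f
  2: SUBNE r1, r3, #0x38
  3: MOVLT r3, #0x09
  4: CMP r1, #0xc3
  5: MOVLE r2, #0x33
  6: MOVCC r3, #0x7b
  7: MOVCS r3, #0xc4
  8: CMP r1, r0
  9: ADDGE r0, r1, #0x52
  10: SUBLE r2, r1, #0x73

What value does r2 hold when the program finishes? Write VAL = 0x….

[0] flags=1010 → (cmp)
[1] flags=1010 CS?T → r1=0x4f
[2] flags=1010 NE?T → r1=0x57
[3] flags=1010 LT?T → r3=0x09
[4] flags=1001 → (cmp)
[5] flags=1001 LE?F → skip
[6] flags=1001 CC?T → r3=0x7b
[7] flags=1001 CS?F → skip
[8] flags=0000 → (cmp)
[9] flags=0000 GE?T → r0=0xa9
[10] flags=0000 LE?F → skip

VAL = 0x93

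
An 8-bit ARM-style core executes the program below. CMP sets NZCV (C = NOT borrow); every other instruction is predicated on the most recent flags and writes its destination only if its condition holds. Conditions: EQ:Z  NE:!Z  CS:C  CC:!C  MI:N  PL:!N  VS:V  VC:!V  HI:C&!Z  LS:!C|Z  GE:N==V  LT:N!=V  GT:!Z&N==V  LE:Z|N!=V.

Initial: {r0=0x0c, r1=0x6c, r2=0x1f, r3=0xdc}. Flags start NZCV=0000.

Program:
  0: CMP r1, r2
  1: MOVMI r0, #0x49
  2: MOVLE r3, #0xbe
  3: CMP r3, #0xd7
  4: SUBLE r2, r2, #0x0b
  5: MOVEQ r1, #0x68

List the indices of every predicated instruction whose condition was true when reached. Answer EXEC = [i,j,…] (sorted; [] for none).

[0] flags=0010 → (cmp)
[1] flags=0010 MI?F → skip
[2] flags=0010 LE?F → skip
[3] flags=0010 → (cmp)
[4] flags=0010 LE?F → skip
[5] flags=0010 EQ?F → skip

EXEC = []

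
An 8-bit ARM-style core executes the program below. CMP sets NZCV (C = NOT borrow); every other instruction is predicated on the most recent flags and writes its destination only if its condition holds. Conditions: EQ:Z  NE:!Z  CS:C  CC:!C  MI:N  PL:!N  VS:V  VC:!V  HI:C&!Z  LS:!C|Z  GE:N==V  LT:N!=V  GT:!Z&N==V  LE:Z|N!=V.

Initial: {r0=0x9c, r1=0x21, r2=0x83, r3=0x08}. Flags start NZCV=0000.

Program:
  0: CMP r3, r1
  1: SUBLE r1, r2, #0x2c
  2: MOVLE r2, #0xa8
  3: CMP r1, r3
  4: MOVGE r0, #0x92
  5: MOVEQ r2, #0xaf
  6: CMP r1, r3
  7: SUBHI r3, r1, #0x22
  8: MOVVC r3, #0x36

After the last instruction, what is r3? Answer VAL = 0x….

VAL = 0x36

[0] flags=1000 → (cmp)
[1] flags=1000 LE?T → r1=0x57
[2] flags=1000 LE?T → r2=0xa8
[3] flags=0010 → (cmp)
[4] flags=0010 GE?T → r0=0x92
[5] flags=0010 EQ?F → skip
[6] flags=0010 → (cmp)
[7] flags=0010 HI?T → r3=0x35
[8] flags=0010 VC?T → r3=0x36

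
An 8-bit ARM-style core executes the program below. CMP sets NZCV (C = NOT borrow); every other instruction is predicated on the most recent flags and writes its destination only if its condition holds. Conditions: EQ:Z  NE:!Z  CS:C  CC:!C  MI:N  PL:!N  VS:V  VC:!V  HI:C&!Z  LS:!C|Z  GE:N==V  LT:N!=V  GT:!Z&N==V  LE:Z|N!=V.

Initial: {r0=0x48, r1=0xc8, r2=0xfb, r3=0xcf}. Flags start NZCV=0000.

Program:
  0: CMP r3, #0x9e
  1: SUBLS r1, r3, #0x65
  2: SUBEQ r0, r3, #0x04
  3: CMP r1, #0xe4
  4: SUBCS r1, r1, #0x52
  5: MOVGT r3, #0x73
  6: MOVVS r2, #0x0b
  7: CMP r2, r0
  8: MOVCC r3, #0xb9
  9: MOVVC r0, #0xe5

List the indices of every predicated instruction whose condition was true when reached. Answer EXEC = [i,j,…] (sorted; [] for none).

EXEC = [9]

0: ✓ CMP  NZCV=0010
1: · SUBLS
2: · SUBEQ
3: ✓ CMP  NZCV=1000
4: · SUBCS
5: · MOVGT
6: · MOVVS
7: ✓ CMP  NZCV=1010
8: · MOVCC
9: ✓ MOVVC  r0←0xe5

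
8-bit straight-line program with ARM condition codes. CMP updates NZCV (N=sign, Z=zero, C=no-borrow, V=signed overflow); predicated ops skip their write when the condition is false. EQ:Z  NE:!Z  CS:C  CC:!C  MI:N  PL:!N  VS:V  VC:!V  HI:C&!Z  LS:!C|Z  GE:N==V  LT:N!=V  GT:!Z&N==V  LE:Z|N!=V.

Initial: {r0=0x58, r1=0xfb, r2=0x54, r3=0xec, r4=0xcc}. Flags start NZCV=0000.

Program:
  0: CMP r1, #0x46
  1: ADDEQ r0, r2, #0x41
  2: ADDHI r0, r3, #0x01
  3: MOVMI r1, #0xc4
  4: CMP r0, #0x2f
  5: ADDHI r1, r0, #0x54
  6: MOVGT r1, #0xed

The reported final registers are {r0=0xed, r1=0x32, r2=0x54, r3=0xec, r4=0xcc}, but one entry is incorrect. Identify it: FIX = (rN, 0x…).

0: ✓ CMP  NZCV=1010
1: · ADDEQ
2: ✓ ADDHI  r0←0xed
3: ✓ MOVMI  r1←0xc4
4: ✓ CMP  NZCV=1010
5: ✓ ADDHI  r1←0x41
6: · MOVGT

FIX = (r1, 0x41)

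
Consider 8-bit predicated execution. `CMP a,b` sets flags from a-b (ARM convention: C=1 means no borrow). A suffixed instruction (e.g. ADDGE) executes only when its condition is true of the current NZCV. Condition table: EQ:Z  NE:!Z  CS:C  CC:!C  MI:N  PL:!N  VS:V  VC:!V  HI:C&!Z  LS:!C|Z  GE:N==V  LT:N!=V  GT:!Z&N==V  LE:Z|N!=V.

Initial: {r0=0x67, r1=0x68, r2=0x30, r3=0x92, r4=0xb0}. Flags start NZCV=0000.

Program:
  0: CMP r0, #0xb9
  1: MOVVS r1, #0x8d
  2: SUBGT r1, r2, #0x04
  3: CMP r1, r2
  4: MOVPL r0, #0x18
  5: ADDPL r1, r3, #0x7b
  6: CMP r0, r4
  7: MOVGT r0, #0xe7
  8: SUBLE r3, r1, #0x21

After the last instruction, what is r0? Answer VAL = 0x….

VAL = 0xe7

0: ✓ CMP  NZCV=1001
1: ✓ MOVVS  r1←0x8d
2: ✓ SUBGT  r1←0x2c
3: ✓ CMP  NZCV=1000
4: · MOVPL
5: · ADDPL
6: ✓ CMP  NZCV=1001
7: ✓ MOVGT  r0←0xe7
8: · SUBLE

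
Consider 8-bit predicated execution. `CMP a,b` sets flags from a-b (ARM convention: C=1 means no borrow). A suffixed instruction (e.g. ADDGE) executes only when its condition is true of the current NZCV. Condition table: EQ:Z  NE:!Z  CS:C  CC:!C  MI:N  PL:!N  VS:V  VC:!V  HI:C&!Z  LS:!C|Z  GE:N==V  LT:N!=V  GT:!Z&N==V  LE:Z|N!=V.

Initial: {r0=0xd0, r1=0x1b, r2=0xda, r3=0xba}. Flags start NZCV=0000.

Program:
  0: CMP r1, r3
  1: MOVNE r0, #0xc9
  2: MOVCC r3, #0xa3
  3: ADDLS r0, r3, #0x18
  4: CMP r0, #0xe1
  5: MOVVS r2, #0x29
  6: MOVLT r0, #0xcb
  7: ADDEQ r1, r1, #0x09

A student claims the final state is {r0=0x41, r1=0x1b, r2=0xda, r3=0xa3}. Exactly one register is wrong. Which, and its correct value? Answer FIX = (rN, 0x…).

0: ✓ CMP  NZCV=0000
1: ✓ MOVNE  r0←0xc9
2: ✓ MOVCC  r3←0xa3
3: ✓ ADDLS  r0←0xbb
4: ✓ CMP  NZCV=1000
5: · MOVVS
6: ✓ MOVLT  r0←0xcb
7: · ADDEQ

FIX = (r0, 0xcb)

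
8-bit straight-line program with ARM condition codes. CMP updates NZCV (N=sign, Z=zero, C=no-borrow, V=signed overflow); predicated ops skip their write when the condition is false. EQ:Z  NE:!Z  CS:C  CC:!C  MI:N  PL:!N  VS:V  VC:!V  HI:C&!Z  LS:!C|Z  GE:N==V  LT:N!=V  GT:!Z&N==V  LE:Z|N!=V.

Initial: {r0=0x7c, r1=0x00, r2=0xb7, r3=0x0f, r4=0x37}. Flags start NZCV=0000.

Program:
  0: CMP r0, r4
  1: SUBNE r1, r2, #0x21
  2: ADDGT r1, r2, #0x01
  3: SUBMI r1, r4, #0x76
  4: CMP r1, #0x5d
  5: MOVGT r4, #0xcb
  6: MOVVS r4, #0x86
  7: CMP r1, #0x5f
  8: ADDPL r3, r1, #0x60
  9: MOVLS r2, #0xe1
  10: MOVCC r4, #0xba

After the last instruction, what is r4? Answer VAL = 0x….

0: ✓ CMP  NZCV=0010
1: ✓ SUBNE  r1←0x96
2: ✓ ADDGT  r1←0xb8
3: · SUBMI
4: ✓ CMP  NZCV=0011
5: · MOVGT
6: ✓ MOVVS  r4←0x86
7: ✓ CMP  NZCV=0011
8: ✓ ADDPL  r3←0x18
9: · MOVLS
10: · MOVCC

VAL = 0x86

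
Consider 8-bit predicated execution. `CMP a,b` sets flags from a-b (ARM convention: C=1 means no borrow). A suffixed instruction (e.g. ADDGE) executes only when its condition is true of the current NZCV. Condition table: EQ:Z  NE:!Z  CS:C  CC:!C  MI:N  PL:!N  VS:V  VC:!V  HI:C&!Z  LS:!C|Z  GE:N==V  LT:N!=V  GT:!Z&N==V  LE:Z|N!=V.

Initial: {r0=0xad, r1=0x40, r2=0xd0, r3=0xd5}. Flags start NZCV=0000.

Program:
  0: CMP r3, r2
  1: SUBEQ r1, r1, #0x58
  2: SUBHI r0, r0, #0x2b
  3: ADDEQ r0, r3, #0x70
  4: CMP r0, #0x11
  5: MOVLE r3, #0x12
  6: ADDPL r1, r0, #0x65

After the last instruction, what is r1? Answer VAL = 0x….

VAL = 0xe7

[0] flags=0010 → (cmp)
[1] flags=0010 EQ?F → skip
[2] flags=0010 HI?T → r0=0x82
[3] flags=0010 EQ?F → skip
[4] flags=0011 → (cmp)
[5] flags=0011 LE?T → r3=0x12
[6] flags=0011 PL?T → r1=0xe7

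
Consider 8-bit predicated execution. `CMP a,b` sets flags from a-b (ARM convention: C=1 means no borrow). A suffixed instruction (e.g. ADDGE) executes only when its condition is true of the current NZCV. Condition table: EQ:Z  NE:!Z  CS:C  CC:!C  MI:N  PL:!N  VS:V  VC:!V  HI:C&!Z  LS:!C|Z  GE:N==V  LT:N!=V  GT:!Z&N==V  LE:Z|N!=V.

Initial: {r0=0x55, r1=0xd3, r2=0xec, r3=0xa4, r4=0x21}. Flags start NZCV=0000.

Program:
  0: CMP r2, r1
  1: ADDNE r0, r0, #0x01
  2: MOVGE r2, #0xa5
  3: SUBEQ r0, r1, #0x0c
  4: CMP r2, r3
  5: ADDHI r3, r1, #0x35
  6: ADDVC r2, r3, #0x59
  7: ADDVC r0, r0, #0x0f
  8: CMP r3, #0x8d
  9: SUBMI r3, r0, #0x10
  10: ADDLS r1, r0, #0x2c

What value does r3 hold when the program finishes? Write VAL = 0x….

[0] flags=0010 → (cmp)
[1] flags=0010 NE?T → r0=0x56
[2] flags=0010 GE?T → r2=0xa5
[3] flags=0010 EQ?F → skip
[4] flags=0010 → (cmp)
[5] flags=0010 HI?T → r3=0x08
[6] flags=0010 VC?T → r2=0x61
[7] flags=0010 VC?T → r0=0x65
[8] flags=0000 → (cmp)
[9] flags=0000 MI?F → skip
[10] flags=0000 LS?T → r1=0x91

VAL = 0x08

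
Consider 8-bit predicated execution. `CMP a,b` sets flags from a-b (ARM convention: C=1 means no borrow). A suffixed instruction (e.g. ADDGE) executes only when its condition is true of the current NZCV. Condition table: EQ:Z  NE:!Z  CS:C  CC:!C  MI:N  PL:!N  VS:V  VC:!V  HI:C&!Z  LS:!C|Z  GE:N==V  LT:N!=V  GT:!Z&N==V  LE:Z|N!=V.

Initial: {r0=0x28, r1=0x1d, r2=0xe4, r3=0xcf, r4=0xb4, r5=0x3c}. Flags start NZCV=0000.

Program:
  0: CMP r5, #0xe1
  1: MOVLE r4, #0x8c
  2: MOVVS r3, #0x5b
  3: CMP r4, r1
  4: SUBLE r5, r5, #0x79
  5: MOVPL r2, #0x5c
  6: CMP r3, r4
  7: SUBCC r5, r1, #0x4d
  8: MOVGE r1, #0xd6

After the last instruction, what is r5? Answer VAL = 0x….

VAL = 0xc3

[0] flags=0000 → (cmp)
[1] flags=0000 LE?F → skip
[2] flags=0000 VS?F → skip
[3] flags=1010 → (cmp)
[4] flags=1010 LE?T → r5=0xc3
[5] flags=1010 PL?F → skip
[6] flags=0010 → (cmp)
[7] flags=0010 CC?F → skip
[8] flags=0010 GE?T → r1=0xd6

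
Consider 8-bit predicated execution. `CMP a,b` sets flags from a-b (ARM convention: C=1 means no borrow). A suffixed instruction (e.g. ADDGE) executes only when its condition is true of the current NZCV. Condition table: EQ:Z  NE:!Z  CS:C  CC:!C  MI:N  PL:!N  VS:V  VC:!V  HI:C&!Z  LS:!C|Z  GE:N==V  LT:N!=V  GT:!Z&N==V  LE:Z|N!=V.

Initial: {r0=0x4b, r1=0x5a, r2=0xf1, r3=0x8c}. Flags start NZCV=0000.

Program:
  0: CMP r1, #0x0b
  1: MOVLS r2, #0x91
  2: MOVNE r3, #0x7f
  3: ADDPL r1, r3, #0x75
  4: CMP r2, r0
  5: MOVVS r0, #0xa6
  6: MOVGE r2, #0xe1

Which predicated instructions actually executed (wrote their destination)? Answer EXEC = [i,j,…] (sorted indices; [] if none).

EXEC = [2,3]

0: ✓ CMP  NZCV=0010
1: · MOVLS
2: ✓ MOVNE  r3←0x7f
3: ✓ ADDPL  r1←0xf4
4: ✓ CMP  NZCV=1010
5: · MOVVS
6: · MOVGE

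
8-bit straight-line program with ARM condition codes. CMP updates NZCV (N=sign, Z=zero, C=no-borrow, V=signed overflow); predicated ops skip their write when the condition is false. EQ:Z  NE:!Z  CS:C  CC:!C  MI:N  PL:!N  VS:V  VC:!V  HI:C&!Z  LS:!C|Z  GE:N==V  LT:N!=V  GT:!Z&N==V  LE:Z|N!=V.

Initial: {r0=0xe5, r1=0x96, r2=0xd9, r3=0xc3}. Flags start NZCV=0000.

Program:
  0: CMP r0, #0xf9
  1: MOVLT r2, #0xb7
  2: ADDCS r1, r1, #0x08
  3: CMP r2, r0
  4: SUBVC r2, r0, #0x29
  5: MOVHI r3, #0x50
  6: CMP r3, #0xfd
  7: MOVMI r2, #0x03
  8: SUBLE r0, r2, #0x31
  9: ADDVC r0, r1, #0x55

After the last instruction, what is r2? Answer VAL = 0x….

VAL = 0x03

[0] flags=1000 → (cmp)
[1] flags=1000 LT?T → r2=0xb7
[2] flags=1000 CS?F → skip
[3] flags=1000 → (cmp)
[4] flags=1000 VC?T → r2=0xbc
[5] flags=1000 HI?F → skip
[6] flags=1000 → (cmp)
[7] flags=1000 MI?T → r2=0x03
[8] flags=1000 LE?T → r0=0xd2
[9] flags=1000 VC?T → r0=0xeb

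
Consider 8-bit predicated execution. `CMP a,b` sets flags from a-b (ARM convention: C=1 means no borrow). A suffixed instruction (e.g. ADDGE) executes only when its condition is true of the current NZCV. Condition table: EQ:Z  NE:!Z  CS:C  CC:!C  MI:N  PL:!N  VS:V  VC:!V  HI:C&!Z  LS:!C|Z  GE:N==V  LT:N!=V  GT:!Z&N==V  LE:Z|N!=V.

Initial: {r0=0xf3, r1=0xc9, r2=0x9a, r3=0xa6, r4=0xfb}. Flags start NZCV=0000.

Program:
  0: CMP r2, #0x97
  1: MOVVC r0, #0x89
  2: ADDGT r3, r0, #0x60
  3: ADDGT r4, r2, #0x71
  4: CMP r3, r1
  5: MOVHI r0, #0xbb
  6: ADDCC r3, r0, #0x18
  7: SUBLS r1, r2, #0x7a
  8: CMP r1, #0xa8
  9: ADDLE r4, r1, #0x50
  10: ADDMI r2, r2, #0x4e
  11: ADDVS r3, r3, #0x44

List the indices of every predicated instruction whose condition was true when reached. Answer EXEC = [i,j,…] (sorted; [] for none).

0: ✓ CMP  NZCV=0010
1: ✓ MOVVC  r0←0x89
2: ✓ ADDGT  r3←0xe9
3: ✓ ADDGT  r4←0x0b
4: ✓ CMP  NZCV=0010
5: ✓ MOVHI  r0←0xbb
6: · ADDCC
7: · SUBLS
8: ✓ CMP  NZCV=0010
9: · ADDLE
10: · ADDMI
11: · ADDVS

EXEC = [1,2,3,5]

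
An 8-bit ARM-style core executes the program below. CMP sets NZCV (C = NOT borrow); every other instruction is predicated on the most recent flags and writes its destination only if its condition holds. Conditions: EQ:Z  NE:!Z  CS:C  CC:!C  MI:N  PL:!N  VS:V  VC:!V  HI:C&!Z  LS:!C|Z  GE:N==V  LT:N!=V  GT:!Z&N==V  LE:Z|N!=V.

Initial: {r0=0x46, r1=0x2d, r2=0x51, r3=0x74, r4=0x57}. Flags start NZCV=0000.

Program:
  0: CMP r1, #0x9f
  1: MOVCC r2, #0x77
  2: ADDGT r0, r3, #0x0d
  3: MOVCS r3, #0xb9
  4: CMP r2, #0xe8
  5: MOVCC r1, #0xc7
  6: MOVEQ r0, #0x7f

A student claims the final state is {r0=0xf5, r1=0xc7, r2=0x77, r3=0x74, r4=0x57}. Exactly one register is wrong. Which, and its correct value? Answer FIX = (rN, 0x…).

FIX = (r0, 0x81)

[0] flags=1001 → (cmp)
[1] flags=1001 CC?T → r2=0x77
[2] flags=1001 GT?T → r0=0x81
[3] flags=1001 CS?F → skip
[4] flags=1001 → (cmp)
[5] flags=1001 CC?T → r1=0xc7
[6] flags=1001 EQ?F → skip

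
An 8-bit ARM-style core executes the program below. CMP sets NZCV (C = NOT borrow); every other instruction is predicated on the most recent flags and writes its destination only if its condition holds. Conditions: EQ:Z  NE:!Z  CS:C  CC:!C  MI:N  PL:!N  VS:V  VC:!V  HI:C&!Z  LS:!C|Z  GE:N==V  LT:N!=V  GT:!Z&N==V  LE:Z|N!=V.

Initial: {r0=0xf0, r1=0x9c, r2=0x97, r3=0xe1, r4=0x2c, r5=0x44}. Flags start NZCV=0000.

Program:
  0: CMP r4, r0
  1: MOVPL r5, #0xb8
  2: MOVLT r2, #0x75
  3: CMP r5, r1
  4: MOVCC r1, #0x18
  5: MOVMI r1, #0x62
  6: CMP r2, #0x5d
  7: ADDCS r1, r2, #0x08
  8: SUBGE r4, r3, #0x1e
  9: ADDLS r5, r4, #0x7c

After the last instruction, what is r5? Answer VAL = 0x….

0: ✓ CMP  NZCV=0000
1: ✓ MOVPL  r5←0xb8
2: · MOVLT
3: ✓ CMP  NZCV=0010
4: · MOVCC
5: · MOVMI
6: ✓ CMP  NZCV=0011
7: ✓ ADDCS  r1←0x9f
8: · SUBGE
9: · ADDLS

VAL = 0xb8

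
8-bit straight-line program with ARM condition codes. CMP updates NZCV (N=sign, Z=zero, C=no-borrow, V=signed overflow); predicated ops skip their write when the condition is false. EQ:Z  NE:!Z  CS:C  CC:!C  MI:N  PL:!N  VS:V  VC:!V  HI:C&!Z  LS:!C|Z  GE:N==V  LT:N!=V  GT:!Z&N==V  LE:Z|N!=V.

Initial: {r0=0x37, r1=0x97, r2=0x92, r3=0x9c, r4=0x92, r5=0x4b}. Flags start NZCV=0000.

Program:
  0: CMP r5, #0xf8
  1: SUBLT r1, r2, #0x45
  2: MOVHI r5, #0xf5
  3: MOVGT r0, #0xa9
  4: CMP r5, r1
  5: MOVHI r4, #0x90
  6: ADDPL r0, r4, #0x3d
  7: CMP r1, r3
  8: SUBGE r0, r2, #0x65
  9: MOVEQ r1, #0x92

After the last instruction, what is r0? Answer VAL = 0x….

VAL = 0xa9

0: ✓ CMP  NZCV=0000
1: · SUBLT
2: · MOVHI
3: ✓ MOVGT  r0←0xa9
4: ✓ CMP  NZCV=1001
5: · MOVHI
6: · ADDPL
7: ✓ CMP  NZCV=1000
8: · SUBGE
9: · MOVEQ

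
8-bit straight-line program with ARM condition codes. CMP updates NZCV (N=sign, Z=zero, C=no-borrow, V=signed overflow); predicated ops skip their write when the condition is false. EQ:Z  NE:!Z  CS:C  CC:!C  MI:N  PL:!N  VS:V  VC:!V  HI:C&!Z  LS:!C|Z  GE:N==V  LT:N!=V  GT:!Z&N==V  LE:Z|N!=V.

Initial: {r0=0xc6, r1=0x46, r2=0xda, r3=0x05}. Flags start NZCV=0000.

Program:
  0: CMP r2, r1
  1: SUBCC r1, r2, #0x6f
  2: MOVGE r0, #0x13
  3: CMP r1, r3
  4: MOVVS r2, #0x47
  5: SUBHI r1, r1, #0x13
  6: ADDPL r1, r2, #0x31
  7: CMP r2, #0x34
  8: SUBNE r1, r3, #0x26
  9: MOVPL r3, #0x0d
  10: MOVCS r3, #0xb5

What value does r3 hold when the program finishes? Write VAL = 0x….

0: ✓ CMP  NZCV=1010
1: · SUBCC
2: · MOVGE
3: ✓ CMP  NZCV=0010
4: · MOVVS
5: ✓ SUBHI  r1←0x33
6: ✓ ADDPL  r1←0x0b
7: ✓ CMP  NZCV=1010
8: ✓ SUBNE  r1←0xdf
9: · MOVPL
10: ✓ MOVCS  r3←0xb5

VAL = 0xb5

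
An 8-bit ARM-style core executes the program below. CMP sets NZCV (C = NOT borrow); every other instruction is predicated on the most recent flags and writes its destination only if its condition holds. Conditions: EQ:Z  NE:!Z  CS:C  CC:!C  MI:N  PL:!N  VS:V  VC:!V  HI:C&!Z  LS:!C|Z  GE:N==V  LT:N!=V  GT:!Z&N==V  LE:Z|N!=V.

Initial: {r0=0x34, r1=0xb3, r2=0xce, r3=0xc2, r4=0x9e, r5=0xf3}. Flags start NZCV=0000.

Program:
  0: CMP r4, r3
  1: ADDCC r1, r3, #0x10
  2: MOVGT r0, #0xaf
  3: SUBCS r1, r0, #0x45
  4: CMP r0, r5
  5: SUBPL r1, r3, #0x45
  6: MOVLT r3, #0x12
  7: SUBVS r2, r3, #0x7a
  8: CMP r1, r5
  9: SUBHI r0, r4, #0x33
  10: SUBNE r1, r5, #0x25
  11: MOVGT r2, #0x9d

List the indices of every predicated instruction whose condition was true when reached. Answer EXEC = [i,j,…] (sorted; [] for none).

EXEC = [1,5,10,11]

0: ✓ CMP  NZCV=1000
1: ✓ ADDCC  r1←0xd2
2: · MOVGT
3: · SUBCS
4: ✓ CMP  NZCV=0000
5: ✓ SUBPL  r1←0x7d
6: · MOVLT
7: · SUBVS
8: ✓ CMP  NZCV=1001
9: · SUBHI
10: ✓ SUBNE  r1←0xce
11: ✓ MOVGT  r2←0x9d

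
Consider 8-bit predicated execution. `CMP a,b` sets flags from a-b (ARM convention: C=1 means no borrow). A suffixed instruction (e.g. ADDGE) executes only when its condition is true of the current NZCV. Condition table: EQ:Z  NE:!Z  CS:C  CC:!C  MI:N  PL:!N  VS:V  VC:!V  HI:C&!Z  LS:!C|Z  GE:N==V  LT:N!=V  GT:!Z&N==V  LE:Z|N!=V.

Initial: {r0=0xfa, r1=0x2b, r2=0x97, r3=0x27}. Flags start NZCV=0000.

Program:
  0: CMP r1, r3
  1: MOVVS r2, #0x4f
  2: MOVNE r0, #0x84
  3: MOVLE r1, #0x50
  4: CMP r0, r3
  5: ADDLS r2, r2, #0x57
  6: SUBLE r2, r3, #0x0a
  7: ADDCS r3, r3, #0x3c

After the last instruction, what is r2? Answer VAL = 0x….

0: ✓ CMP  NZCV=0010
1: · MOVVS
2: ✓ MOVNE  r0←0x84
3: · MOVLE
4: ✓ CMP  NZCV=0011
5: · ADDLS
6: ✓ SUBLE  r2←0x1d
7: ✓ ADDCS  r3←0x63

VAL = 0x1d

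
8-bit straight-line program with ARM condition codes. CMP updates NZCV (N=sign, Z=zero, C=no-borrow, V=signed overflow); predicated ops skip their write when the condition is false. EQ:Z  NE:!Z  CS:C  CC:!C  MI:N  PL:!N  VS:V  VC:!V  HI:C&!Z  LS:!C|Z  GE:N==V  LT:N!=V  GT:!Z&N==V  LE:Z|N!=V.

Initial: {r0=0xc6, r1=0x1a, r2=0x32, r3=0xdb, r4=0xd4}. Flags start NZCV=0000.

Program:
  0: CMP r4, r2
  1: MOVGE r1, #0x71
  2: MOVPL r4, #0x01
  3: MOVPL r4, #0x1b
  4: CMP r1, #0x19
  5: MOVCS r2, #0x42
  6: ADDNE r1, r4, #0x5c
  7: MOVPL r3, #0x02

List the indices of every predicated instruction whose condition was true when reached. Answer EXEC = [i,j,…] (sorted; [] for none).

EXEC = [5,6,7]

[0] flags=1010 → (cmp)
[1] flags=1010 GE?F → skip
[2] flags=1010 PL?F → skip
[3] flags=1010 PL?F → skip
[4] flags=0010 → (cmp)
[5] flags=0010 CS?T → r2=0x42
[6] flags=0010 NE?T → r1=0x30
[7] flags=0010 PL?T → r3=0x02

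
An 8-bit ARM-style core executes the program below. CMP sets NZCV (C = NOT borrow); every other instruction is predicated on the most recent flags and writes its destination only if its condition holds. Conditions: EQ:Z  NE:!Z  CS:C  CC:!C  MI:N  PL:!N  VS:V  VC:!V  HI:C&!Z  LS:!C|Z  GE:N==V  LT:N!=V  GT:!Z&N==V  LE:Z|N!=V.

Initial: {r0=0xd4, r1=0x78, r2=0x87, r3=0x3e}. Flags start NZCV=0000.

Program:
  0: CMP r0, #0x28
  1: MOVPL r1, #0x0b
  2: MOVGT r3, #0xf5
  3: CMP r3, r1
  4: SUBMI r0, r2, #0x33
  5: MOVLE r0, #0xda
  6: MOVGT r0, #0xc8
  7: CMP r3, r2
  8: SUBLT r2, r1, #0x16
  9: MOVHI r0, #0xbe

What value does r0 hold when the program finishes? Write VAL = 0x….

VAL = 0xda

[0] flags=1010 → (cmp)
[1] flags=1010 PL?F → skip
[2] flags=1010 GT?F → skip
[3] flags=1000 → (cmp)
[4] flags=1000 MI?T → r0=0x54
[5] flags=1000 LE?T → r0=0xda
[6] flags=1000 GT?F → skip
[7] flags=1001 → (cmp)
[8] flags=1001 LT?F → skip
[9] flags=1001 HI?F → skip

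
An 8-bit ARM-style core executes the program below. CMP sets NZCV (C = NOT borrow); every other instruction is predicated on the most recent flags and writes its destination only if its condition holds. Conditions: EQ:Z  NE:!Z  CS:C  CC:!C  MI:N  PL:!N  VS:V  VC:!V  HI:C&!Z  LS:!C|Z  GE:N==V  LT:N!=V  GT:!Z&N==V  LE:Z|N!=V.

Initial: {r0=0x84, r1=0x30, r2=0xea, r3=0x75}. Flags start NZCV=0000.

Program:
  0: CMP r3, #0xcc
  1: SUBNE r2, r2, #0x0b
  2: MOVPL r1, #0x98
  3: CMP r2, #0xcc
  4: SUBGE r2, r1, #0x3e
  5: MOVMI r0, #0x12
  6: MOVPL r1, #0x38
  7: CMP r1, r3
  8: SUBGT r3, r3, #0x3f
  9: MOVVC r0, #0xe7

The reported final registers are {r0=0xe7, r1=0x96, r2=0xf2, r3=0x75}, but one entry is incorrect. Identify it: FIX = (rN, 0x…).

0: ✓ CMP  NZCV=1001
1: ✓ SUBNE  r2←0xdf
2: · MOVPL
3: ✓ CMP  NZCV=0010
4: ✓ SUBGE  r2←0xf2
5: · MOVMI
6: ✓ MOVPL  r1←0x38
7: ✓ CMP  NZCV=1000
8: · SUBGT
9: ✓ MOVVC  r0←0xe7

FIX = (r1, 0x38)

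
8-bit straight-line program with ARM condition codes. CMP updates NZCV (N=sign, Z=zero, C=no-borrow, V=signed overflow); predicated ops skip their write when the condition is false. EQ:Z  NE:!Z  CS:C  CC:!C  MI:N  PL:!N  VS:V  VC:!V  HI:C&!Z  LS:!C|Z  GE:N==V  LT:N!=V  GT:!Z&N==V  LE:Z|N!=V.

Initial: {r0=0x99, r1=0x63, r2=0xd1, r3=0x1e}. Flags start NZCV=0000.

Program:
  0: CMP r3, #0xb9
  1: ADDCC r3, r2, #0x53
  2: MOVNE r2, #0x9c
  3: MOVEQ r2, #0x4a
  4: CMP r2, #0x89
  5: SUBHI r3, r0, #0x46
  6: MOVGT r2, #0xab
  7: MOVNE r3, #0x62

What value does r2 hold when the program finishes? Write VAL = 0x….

0: ✓ CMP  NZCV=0000
1: ✓ ADDCC  r3←0x24
2: ✓ MOVNE  r2←0x9c
3: · MOVEQ
4: ✓ CMP  NZCV=0010
5: ✓ SUBHI  r3←0x53
6: ✓ MOVGT  r2←0xab
7: ✓ MOVNE  r3←0x62

VAL = 0xab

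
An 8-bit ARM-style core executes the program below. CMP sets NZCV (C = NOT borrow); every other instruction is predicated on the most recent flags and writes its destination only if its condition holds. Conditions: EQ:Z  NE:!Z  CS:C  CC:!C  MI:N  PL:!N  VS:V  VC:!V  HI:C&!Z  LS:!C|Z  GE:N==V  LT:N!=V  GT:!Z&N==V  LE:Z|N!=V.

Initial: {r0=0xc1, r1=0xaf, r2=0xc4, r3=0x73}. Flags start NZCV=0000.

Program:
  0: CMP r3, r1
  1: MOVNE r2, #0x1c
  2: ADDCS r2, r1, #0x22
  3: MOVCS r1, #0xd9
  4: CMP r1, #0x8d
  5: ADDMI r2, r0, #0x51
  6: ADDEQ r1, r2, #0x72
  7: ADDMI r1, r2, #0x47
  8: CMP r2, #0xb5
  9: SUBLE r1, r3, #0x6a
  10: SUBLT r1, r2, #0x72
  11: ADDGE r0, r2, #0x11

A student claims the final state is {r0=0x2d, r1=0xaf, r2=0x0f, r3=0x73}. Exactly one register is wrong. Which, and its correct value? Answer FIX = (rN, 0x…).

FIX = (r2, 0x1c)

0: ✓ CMP  NZCV=1001
1: ✓ MOVNE  r2←0x1c
2: · ADDCS
3: · MOVCS
4: ✓ CMP  NZCV=0010
5: · ADDMI
6: · ADDEQ
7: · ADDMI
8: ✓ CMP  NZCV=0000
9: · SUBLE
10: · SUBLT
11: ✓ ADDGE  r0←0x2d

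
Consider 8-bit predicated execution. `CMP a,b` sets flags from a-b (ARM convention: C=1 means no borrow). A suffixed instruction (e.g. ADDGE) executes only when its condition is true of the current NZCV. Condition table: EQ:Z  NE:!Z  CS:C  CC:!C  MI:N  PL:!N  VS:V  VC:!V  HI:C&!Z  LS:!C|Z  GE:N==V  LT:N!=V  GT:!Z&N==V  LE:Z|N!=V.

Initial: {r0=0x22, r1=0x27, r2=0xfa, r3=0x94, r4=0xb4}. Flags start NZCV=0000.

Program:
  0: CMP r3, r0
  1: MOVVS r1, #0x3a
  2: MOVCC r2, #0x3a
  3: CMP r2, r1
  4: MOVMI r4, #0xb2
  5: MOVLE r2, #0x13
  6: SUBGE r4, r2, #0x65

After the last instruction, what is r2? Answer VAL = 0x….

VAL = 0x13

[0] flags=0011 → (cmp)
[1] flags=0011 VS?T → r1=0x3a
[2] flags=0011 CC?F → skip
[3] flags=1010 → (cmp)
[4] flags=1010 MI?T → r4=0xb2
[5] flags=1010 LE?T → r2=0x13
[6] flags=1010 GE?F → skip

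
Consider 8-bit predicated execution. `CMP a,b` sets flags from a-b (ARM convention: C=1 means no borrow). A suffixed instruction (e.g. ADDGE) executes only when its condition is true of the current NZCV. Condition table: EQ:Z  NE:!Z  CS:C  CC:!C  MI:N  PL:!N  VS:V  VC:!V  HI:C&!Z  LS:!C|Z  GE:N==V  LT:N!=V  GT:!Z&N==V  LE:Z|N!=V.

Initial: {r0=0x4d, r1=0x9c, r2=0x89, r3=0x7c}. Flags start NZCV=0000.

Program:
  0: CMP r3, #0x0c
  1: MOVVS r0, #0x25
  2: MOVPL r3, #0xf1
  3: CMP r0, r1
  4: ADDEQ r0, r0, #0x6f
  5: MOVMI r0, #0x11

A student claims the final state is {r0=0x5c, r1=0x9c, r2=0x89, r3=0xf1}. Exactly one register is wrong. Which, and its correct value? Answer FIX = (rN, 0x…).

FIX = (r0, 0x11)

0: ✓ CMP  NZCV=0010
1: · MOVVS
2: ✓ MOVPL  r3←0xf1
3: ✓ CMP  NZCV=1001
4: · ADDEQ
5: ✓ MOVMI  r0←0x11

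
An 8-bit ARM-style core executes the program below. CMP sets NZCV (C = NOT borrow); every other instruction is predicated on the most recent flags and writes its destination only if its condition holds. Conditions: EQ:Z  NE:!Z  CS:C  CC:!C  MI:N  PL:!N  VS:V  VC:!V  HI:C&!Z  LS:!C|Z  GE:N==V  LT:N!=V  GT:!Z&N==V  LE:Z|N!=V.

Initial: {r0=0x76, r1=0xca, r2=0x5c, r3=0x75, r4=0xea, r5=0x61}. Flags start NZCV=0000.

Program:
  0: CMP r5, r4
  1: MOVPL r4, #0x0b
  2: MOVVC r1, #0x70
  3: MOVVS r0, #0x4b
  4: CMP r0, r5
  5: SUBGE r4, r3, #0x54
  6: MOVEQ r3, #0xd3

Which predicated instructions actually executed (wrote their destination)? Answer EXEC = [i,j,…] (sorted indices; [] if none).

0: ✓ CMP  NZCV=0000
1: ✓ MOVPL  r4←0x0b
2: ✓ MOVVC  r1←0x70
3: · MOVVS
4: ✓ CMP  NZCV=0010
5: ✓ SUBGE  r4←0x21
6: · MOVEQ

EXEC = [1,2,5]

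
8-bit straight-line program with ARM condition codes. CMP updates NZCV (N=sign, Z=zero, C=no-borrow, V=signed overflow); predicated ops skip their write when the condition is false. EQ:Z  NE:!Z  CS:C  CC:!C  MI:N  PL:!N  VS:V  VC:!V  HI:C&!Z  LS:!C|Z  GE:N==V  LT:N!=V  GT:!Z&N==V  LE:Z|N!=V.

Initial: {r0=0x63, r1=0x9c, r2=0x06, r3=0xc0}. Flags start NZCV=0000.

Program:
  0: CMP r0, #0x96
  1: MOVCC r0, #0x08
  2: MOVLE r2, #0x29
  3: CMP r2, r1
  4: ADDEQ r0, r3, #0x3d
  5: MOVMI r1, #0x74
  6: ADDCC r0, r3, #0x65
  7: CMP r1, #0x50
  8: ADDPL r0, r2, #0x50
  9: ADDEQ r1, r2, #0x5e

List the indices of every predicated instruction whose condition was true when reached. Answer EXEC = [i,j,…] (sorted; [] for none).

EXEC = [1,6,8]

0: ✓ CMP  NZCV=1001
1: ✓ MOVCC  r0←0x08
2: · MOVLE
3: ✓ CMP  NZCV=0000
4: · ADDEQ
5: · MOVMI
6: ✓ ADDCC  r0←0x25
7: ✓ CMP  NZCV=0011
8: ✓ ADDPL  r0←0x56
9: · ADDEQ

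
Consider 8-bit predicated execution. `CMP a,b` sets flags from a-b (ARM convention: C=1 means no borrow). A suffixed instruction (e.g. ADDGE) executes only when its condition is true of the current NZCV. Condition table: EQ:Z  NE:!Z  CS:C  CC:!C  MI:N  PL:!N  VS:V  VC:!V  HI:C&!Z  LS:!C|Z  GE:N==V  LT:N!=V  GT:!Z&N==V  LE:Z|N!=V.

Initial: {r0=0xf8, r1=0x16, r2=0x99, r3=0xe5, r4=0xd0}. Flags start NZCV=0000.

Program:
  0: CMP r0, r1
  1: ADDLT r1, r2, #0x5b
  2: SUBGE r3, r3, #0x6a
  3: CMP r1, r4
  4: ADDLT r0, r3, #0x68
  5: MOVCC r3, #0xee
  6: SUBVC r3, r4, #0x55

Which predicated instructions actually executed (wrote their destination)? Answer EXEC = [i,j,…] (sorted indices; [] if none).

EXEC = [1,6]

[0] flags=1010 → (cmp)
[1] flags=1010 LT?T → r1=0xf4
[2] flags=1010 GE?F → skip
[3] flags=0010 → (cmp)
[4] flags=0010 LT?F → skip
[5] flags=0010 CC?F → skip
[6] flags=0010 VC?T → r3=0x7b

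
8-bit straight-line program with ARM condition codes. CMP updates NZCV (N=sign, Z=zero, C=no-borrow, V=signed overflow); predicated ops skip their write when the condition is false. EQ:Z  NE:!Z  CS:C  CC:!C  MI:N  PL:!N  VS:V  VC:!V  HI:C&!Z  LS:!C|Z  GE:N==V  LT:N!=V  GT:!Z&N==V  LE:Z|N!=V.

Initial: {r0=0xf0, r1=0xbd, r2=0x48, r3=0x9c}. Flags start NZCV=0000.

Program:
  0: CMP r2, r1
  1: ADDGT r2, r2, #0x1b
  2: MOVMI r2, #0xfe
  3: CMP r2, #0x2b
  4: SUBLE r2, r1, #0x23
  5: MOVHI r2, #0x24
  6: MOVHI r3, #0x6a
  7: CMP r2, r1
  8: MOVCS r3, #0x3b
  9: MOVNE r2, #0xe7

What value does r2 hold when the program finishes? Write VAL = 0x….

[0] flags=1001 → (cmp)
[1] flags=1001 GT?T → r2=0x63
[2] flags=1001 MI?T → r2=0xfe
[3] flags=1010 → (cmp)
[4] flags=1010 LE?T → r2=0x9a
[5] flags=1010 HI?T → r2=0x24
[6] flags=1010 HI?T → r3=0x6a
[7] flags=0000 → (cmp)
[8] flags=0000 CS?F → skip
[9] flags=0000 NE?T → r2=0xe7

VAL = 0xe7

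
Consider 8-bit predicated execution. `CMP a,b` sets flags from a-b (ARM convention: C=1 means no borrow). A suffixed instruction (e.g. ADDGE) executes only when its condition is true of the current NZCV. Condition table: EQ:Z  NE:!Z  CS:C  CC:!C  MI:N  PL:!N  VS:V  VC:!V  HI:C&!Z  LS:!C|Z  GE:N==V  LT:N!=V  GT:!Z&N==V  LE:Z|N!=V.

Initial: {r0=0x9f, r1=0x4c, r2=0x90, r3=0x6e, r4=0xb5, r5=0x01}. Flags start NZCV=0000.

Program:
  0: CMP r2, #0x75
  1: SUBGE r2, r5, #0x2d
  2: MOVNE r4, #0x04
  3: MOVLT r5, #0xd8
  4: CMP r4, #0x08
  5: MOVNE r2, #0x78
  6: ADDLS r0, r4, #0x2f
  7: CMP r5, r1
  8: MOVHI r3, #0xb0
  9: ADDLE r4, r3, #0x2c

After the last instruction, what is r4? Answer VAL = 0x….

VAL = 0xdc

0: ✓ CMP  NZCV=0011
1: · SUBGE
2: ✓ MOVNE  r4←0x04
3: ✓ MOVLT  r5←0xd8
4: ✓ CMP  NZCV=1000
5: ✓ MOVNE  r2←0x78
6: ✓ ADDLS  r0←0x33
7: ✓ CMP  NZCV=1010
8: ✓ MOVHI  r3←0xb0
9: ✓ ADDLE  r4←0xdc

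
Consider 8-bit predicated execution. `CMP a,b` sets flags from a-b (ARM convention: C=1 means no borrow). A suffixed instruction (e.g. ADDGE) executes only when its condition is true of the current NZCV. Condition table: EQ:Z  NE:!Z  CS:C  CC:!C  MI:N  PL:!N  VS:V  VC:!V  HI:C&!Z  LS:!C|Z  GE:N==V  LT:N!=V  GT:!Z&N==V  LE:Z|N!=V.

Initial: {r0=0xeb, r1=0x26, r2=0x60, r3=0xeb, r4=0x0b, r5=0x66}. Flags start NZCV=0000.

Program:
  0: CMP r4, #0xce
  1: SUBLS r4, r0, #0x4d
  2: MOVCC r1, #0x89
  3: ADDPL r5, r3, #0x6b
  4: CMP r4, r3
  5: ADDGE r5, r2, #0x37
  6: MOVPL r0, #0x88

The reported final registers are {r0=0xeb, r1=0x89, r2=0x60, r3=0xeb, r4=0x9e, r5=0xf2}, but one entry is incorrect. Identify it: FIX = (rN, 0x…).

[0] flags=0000 → (cmp)
[1] flags=0000 LS?T → r4=0x9e
[2] flags=0000 CC?T → r1=0x89
[3] flags=0000 PL?T → r5=0x56
[4] flags=1000 → (cmp)
[5] flags=1000 GE?F → skip
[6] flags=1000 PL?F → skip

FIX = (r5, 0x56)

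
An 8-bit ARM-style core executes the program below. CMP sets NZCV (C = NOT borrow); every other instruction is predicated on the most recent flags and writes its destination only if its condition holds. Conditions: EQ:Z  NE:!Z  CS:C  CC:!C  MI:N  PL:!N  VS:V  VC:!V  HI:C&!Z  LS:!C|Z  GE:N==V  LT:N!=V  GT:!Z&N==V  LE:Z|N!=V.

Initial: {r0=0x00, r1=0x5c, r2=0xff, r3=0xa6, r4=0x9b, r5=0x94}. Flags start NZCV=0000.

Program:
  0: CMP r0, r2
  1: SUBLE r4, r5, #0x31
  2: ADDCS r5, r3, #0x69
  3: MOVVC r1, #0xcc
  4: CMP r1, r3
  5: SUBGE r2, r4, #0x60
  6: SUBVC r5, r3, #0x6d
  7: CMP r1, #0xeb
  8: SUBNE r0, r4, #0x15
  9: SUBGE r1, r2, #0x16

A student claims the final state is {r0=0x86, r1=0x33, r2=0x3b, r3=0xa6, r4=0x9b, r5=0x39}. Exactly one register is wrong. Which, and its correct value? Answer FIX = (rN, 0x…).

[0] flags=0000 → (cmp)
[1] flags=0000 LE?F → skip
[2] flags=0000 CS?F → skip
[3] flags=0000 VC?T → r1=0xcc
[4] flags=0010 → (cmp)
[5] flags=0010 GE?T → r2=0x3b
[6] flags=0010 VC?T → r5=0x39
[7] flags=1000 → (cmp)
[8] flags=1000 NE?T → r0=0x86
[9] flags=1000 GE?F → skip

FIX = (r1, 0xcc)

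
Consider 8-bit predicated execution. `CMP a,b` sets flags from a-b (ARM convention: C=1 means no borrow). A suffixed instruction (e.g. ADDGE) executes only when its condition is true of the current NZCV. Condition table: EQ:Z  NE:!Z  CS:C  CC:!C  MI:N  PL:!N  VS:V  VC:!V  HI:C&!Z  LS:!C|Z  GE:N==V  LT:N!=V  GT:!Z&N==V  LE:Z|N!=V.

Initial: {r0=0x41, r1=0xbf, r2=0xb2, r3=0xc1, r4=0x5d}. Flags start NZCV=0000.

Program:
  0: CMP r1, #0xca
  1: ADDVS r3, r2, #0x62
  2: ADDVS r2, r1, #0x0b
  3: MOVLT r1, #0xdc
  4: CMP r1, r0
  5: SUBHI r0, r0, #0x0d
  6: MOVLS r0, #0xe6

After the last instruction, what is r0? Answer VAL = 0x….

[0] flags=1000 → (cmp)
[1] flags=1000 VS?F → skip
[2] flags=1000 VS?F → skip
[3] flags=1000 LT?T → r1=0xdc
[4] flags=1010 → (cmp)
[5] flags=1010 HI?T → r0=0x34
[6] flags=1010 LS?F → skip

VAL = 0x34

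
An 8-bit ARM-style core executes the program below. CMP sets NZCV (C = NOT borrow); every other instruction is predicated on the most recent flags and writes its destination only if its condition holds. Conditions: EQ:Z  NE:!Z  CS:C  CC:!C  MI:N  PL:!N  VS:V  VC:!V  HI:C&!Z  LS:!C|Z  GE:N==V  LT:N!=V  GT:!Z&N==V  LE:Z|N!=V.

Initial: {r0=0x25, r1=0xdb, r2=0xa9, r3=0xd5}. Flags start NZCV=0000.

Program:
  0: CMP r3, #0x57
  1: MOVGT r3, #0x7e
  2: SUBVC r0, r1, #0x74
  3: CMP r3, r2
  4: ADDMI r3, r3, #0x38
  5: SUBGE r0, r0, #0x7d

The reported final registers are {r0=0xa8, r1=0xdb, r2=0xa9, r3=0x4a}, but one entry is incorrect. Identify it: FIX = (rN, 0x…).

0: ✓ CMP  NZCV=0011
1: · MOVGT
2: · SUBVC
3: ✓ CMP  NZCV=0010
4: · ADDMI
5: ✓ SUBGE  r0←0xa8

FIX = (r3, 0xd5)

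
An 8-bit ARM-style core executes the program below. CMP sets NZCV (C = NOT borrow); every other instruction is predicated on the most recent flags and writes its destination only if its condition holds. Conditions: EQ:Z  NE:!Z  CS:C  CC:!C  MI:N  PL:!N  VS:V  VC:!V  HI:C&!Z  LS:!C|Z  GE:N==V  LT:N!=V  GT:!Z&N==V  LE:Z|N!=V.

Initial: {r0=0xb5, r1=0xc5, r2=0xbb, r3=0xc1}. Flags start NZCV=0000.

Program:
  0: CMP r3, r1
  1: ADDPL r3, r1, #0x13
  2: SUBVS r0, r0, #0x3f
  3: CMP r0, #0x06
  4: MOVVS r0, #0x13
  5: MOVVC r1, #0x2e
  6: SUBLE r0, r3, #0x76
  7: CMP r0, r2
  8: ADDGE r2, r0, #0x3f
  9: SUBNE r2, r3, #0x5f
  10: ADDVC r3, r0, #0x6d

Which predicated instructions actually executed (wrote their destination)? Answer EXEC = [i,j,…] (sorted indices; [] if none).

EXEC = [5,6,8,9]

0: ✓ CMP  NZCV=1000
1: · ADDPL
2: · SUBVS
3: ✓ CMP  NZCV=1010
4: · MOVVS
5: ✓ MOVVC  r1←0x2e
6: ✓ SUBLE  r0←0x4b
7: ✓ CMP  NZCV=1001
8: ✓ ADDGE  r2←0x8a
9: ✓ SUBNE  r2←0x62
10: · ADDVC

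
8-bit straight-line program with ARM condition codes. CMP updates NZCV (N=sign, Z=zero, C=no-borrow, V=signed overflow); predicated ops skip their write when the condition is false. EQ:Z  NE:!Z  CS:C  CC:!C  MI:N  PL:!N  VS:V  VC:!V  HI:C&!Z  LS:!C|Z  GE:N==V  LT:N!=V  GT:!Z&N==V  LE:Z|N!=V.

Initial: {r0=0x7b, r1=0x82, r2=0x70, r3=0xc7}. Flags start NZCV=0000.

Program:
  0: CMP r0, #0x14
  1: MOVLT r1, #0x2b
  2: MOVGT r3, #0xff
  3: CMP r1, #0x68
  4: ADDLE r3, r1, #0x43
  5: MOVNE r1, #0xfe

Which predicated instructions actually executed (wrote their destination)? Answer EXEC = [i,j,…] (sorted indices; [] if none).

0: ✓ CMP  NZCV=0010
1: · MOVLT
2: ✓ MOVGT  r3←0xff
3: ✓ CMP  NZCV=0011
4: ✓ ADDLE  r3←0xc5
5: ✓ MOVNE  r1←0xfe

EXEC = [2,4,5]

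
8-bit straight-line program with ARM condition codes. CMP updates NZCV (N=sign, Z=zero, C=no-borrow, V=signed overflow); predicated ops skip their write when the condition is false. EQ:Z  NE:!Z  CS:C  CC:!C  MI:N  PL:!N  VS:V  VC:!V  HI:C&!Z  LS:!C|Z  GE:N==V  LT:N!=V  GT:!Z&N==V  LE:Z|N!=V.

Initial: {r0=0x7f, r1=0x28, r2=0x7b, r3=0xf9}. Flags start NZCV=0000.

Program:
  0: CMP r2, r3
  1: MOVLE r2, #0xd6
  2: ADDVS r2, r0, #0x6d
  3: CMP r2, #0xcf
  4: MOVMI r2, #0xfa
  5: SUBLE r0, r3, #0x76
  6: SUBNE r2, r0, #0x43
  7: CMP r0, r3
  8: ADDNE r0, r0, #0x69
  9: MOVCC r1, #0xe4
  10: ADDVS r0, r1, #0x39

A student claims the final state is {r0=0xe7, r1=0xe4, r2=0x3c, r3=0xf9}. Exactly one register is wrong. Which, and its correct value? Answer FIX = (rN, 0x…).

0: ✓ CMP  NZCV=1001
1: · MOVLE
2: ✓ ADDVS  r2←0xec
3: ✓ CMP  NZCV=0010
4: · MOVMI
5: · SUBLE
6: ✓ SUBNE  r2←0x3c
7: ✓ CMP  NZCV=1001
8: ✓ ADDNE  r0←0xe8
9: ✓ MOVCC  r1←0xe4
10: ✓ ADDVS  r0←0x1d

FIX = (r0, 0x1d)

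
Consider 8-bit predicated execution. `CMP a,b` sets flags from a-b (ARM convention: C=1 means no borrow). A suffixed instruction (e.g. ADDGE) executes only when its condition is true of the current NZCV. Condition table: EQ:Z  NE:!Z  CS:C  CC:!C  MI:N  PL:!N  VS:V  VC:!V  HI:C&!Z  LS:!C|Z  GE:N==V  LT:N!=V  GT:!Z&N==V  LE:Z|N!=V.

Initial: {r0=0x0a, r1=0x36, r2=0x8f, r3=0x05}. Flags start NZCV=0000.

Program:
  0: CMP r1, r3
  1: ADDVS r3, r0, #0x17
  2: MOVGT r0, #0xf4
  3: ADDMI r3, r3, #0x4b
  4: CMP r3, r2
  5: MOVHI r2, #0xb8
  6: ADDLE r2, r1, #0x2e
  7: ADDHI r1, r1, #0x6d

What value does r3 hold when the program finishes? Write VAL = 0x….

[0] flags=0010 → (cmp)
[1] flags=0010 VS?F → skip
[2] flags=0010 GT?T → r0=0xf4
[3] flags=0010 MI?F → skip
[4] flags=0000 → (cmp)
[5] flags=0000 HI?F → skip
[6] flags=0000 LE?F → skip
[7] flags=0000 HI?F → skip

VAL = 0x05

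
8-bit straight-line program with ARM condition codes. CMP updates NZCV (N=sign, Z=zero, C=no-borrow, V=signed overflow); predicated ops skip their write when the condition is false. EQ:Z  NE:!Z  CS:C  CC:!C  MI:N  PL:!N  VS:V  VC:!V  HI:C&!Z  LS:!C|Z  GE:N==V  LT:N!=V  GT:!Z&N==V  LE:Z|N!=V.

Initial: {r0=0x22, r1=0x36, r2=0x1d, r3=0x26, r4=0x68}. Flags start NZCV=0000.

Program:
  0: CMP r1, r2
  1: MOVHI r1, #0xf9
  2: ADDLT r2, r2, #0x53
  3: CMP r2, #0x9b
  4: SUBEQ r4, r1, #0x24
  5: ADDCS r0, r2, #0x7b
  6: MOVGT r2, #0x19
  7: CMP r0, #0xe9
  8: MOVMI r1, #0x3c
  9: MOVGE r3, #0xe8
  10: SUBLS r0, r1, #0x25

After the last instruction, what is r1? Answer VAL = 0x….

VAL = 0xf9

0: ✓ CMP  NZCV=0010
1: ✓ MOVHI  r1←0xf9
2: · ADDLT
3: ✓ CMP  NZCV=1001
4: · SUBEQ
5: · ADDCS
6: ✓ MOVGT  r2←0x19
7: ✓ CMP  NZCV=0000
8: · MOVMI
9: ✓ MOVGE  r3←0xe8
10: ✓ SUBLS  r0←0xd4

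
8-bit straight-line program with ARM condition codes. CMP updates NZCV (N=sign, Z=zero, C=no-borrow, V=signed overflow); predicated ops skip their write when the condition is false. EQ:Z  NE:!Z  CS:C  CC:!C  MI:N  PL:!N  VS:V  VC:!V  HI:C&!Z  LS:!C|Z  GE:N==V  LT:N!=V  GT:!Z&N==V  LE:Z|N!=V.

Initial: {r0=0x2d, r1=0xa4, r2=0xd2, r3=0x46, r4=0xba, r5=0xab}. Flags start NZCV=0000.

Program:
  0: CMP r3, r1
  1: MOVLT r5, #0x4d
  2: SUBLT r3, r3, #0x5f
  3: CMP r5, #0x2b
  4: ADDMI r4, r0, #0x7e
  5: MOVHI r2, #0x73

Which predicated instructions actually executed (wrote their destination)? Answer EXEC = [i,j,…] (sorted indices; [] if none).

0: ✓ CMP  NZCV=1001
1: · MOVLT
2: · SUBLT
3: ✓ CMP  NZCV=1010
4: ✓ ADDMI  r4←0xab
5: ✓ MOVHI  r2←0x73

EXEC = [4,5]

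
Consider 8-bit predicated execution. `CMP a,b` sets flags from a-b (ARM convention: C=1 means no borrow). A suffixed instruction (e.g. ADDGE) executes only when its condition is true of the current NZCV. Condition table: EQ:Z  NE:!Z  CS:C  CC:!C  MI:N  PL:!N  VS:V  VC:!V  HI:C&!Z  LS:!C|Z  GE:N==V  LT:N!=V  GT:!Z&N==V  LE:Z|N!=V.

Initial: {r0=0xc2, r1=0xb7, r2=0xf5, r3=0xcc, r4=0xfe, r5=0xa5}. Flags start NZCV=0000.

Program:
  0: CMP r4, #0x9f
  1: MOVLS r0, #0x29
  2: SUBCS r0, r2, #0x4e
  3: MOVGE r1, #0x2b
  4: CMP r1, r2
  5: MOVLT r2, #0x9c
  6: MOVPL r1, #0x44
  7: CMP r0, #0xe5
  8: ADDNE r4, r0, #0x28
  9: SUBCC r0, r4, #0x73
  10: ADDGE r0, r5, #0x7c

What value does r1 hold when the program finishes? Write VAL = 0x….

VAL = 0x44

0: ✓ CMP  NZCV=0010
1: · MOVLS
2: ✓ SUBCS  r0←0xa7
3: ✓ MOVGE  r1←0x2b
4: ✓ CMP  NZCV=0000
5: · MOVLT
6: ✓ MOVPL  r1←0x44
7: ✓ CMP  NZCV=1000
8: ✓ ADDNE  r4←0xcf
9: ✓ SUBCC  r0←0x5c
10: · ADDGE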